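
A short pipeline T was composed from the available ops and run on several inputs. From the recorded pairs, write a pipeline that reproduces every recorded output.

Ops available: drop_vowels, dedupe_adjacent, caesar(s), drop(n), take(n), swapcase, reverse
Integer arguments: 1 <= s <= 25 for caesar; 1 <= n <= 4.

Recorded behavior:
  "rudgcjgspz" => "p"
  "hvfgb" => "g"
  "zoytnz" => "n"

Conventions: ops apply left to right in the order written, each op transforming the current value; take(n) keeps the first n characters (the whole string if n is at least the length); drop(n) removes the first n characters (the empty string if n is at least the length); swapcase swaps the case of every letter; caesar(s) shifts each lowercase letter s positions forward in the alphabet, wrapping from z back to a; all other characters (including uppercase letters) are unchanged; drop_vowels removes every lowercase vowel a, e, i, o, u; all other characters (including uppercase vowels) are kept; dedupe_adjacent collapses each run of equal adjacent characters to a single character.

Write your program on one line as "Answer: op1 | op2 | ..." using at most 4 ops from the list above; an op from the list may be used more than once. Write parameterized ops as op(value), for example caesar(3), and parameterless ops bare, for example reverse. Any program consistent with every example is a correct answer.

reverse | drop(1) | take(1)

Check, running the answer program on each example:
  "rudgcjgspz" -> "zpsgjcgdur" -> "psgjcgdur" -> "p"
  "hvfgb" -> "bgfvh" -> "gfvh" -> "g"
  "zoytnz" -> "zntyoz" -> "ntyoz" -> "n"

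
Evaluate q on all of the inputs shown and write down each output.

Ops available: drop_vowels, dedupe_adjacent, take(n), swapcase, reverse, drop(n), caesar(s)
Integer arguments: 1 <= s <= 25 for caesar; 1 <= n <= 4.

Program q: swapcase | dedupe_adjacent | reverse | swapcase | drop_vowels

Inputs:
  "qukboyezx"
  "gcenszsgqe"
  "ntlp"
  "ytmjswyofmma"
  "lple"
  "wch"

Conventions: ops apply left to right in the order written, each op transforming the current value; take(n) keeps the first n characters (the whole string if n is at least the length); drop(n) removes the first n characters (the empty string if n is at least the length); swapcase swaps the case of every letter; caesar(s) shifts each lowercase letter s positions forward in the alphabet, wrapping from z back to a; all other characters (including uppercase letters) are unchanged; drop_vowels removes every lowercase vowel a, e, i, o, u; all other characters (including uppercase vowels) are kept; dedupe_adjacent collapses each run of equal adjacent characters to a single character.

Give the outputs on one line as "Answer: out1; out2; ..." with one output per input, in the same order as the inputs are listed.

Execution, op by op:
  "qukboyezx" -> "QUKBOYEZX" -> "QUKBOYEZX" -> "XZEYOBKUQ" -> "xzeyobkuq" -> "xzybkq"
  "gcenszsgqe" -> "GCENSZSGQE" -> "GCENSZSGQE" -> "EQGSZSNECG" -> "eqgszsnecg" -> "qgszsncg"
  "ntlp" -> "NTLP" -> "NTLP" -> "PLTN" -> "pltn" -> "pltn"
  "ytmjswyofmma" -> "YTMJSWYOFMMA" -> "YTMJSWYOFMA" -> "AMFOYWSJMTY" -> "amfoywsjmty" -> "mfywsjmty"
  "lple" -> "LPLE" -> "LPLE" -> "ELPL" -> "elpl" -> "lpl"
  "wch" -> "WCH" -> "WCH" -> "HCW" -> "hcw" -> "hcw"

"xzybkq"; "qgszsncg"; "pltn"; "mfywsjmty"; "lpl"; "hcw"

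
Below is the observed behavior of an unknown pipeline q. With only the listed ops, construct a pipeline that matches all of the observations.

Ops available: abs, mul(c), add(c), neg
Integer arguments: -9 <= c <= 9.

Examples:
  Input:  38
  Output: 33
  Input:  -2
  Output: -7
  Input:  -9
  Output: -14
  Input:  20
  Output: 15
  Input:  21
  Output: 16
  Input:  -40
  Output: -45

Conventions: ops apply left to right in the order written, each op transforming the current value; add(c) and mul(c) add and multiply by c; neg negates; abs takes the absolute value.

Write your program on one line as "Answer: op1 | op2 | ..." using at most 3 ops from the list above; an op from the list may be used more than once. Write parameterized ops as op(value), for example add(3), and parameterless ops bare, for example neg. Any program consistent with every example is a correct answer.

neg | add(5) | neg

Check, running the answer program on each example:
  38 -> -38 -> -33 -> 33
  -2 -> 2 -> 7 -> -7
  -9 -> 9 -> 14 -> -14
  20 -> -20 -> -15 -> 15
  21 -> -21 -> -16 -> 16
  -40 -> 40 -> 45 -> -45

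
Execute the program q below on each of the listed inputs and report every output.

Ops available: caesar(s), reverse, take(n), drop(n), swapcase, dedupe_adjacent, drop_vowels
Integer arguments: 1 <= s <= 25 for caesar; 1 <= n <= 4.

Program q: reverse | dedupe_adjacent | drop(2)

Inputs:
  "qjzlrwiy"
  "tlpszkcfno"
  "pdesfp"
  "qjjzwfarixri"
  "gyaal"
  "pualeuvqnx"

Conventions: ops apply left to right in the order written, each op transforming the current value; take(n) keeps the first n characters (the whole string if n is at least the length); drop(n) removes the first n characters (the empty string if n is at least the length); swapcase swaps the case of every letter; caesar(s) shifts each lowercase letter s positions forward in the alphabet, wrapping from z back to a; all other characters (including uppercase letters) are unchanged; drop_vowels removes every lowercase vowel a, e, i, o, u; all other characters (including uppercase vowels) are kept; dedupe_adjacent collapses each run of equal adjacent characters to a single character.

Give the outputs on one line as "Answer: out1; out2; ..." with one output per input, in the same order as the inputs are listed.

"wrlzjq"; "fckzsplt"; "sedp"; "xirafwzjq"; "yg"; "qvuelaup"

Execution, op by op:
  "qjzlrwiy" -> "yiwrlzjq" -> "yiwrlzjq" -> "wrlzjq"
  "tlpszkcfno" -> "onfckzsplt" -> "onfckzsplt" -> "fckzsplt"
  "pdesfp" -> "pfsedp" -> "pfsedp" -> "sedp"
  "qjjzwfarixri" -> "irxirafwzjjq" -> "irxirafwzjq" -> "xirafwzjq"
  "gyaal" -> "laayg" -> "layg" -> "yg"
  "pualeuvqnx" -> "xnqvuelaup" -> "xnqvuelaup" -> "qvuelaup"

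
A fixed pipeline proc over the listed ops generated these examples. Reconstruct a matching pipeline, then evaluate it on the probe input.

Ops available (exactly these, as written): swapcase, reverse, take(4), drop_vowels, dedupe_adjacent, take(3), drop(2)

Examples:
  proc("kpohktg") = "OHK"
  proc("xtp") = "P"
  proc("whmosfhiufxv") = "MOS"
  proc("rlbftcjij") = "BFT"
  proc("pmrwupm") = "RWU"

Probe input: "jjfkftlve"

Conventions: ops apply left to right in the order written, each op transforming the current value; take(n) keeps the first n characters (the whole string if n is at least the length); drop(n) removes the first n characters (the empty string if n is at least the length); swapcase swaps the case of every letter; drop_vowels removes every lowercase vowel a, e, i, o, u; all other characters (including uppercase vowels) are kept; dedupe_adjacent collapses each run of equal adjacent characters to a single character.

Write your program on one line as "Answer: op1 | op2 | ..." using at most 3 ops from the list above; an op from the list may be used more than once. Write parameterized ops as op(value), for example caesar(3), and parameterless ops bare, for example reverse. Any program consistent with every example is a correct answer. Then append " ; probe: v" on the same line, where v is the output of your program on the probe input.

drop(2) | swapcase | take(3) ; probe: "FKF"

Check, running the answer program on each example:
  "kpohktg" -> "ohktg" -> "OHKTG" -> "OHK"
  "xtp" -> "p" -> "P" -> "P"
  "whmosfhiufxv" -> "mosfhiufxv" -> "MOSFHIUFXV" -> "MOS"
  "rlbftcjij" -> "bftcjij" -> "BFTCJIJ" -> "BFT"
  "pmrwupm" -> "rwupm" -> "RWUPM" -> "RWU"
  probe: "jjfkftlve" -> "fkftlve" -> "FKFTLVE" -> "FKF"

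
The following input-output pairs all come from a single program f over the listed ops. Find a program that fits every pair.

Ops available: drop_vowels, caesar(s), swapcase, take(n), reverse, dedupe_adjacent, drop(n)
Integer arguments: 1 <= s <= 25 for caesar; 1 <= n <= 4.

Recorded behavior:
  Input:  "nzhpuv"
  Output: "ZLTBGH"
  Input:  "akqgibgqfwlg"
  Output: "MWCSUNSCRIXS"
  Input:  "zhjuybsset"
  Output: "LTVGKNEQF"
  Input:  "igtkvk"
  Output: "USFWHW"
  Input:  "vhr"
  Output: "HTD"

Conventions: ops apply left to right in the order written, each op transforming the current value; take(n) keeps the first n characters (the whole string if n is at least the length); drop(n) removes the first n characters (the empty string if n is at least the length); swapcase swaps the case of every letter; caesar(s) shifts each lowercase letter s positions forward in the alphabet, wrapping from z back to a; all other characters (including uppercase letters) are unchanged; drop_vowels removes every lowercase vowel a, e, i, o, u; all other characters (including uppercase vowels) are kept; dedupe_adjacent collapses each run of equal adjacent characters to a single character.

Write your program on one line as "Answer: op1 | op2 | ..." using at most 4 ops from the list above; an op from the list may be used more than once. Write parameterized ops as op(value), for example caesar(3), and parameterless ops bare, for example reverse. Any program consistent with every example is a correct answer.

caesar(12) | swapcase | dedupe_adjacent

Check, running the answer program on each example:
  "nzhpuv" -> "zltbgh" -> "ZLTBGH" -> "ZLTBGH"
  "akqgibgqfwlg" -> "mwcsunscrixs" -> "MWCSUNSCRIXS" -> "MWCSUNSCRIXS"
  "zhjuybsset" -> "ltvgkneeqf" -> "LTVGKNEEQF" -> "LTVGKNEQF"
  "igtkvk" -> "usfwhw" -> "USFWHW" -> "USFWHW"
  "vhr" -> "htd" -> "HTD" -> "HTD"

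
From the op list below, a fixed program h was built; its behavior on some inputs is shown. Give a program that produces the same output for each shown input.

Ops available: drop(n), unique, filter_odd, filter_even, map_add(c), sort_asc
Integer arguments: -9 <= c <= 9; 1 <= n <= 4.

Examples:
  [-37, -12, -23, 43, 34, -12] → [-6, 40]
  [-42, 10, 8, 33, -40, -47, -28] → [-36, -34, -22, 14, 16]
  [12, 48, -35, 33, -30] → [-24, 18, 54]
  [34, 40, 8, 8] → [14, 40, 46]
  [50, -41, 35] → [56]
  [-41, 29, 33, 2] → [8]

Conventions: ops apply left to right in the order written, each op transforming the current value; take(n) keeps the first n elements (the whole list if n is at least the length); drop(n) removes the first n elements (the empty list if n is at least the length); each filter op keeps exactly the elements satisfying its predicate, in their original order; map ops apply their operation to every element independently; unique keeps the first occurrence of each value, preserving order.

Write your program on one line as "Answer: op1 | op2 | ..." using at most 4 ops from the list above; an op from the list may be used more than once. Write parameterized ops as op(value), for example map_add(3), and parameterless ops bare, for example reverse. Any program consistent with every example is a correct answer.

map_add(6) | unique | sort_asc | filter_even

Check, running the answer program on each example:
  [-37, -12, -23, 43, 34, -12] -> [-31, -6, -17, 49, 40, -6] -> [-31, -6, -17, 49, 40] -> [-31, -17, -6, 40, 49] -> [-6, 40]
  [-42, 10, 8, 33, -40, -47, -28] -> [-36, 16, 14, 39, -34, -41, -22] -> [-36, 16, 14, 39, -34, -41, -22] -> [-41, -36, -34, -22, 14, 16, 39] -> [-36, -34, -22, 14, 16]
  [12, 48, -35, 33, -30] -> [18, 54, -29, 39, -24] -> [18, 54, -29, 39, -24] -> [-29, -24, 18, 39, 54] -> [-24, 18, 54]
  [34, 40, 8, 8] -> [40, 46, 14, 14] -> [40, 46, 14] -> [14, 40, 46] -> [14, 40, 46]
  [50, -41, 35] -> [56, -35, 41] -> [56, -35, 41] -> [-35, 41, 56] -> [56]
  [-41, 29, 33, 2] -> [-35, 35, 39, 8] -> [-35, 35, 39, 8] -> [-35, 8, 35, 39] -> [8]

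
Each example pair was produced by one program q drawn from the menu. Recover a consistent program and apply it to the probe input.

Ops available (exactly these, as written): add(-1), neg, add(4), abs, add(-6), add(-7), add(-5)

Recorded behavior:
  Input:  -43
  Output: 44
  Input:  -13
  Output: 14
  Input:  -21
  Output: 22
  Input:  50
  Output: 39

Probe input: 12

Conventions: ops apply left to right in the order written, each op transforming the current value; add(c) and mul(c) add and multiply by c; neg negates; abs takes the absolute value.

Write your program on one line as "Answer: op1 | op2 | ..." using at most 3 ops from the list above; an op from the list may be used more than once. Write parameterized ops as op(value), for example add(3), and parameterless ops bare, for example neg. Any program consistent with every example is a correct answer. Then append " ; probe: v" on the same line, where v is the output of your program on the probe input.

add(-6) | abs | add(-5) ; probe: 1

Check, running the answer program on each example:
  -43 -> -49 -> 49 -> 44
  -13 -> -19 -> 19 -> 14
  -21 -> -27 -> 27 -> 22
  50 -> 44 -> 44 -> 39
  probe: 12 -> 6 -> 6 -> 1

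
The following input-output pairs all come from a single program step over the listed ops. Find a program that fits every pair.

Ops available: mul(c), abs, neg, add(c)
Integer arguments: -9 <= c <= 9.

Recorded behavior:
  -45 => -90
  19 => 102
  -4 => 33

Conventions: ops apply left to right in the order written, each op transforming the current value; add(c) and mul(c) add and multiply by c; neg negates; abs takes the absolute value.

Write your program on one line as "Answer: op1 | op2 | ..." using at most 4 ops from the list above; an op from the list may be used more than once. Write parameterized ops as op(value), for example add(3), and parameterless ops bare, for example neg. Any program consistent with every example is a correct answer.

add(9) | add(3) | mul(3) | add(9)

Check, running the answer program on each example:
  -45 -> -36 -> -33 -> -99 -> -90
  19 -> 28 -> 31 -> 93 -> 102
  -4 -> 5 -> 8 -> 24 -> 33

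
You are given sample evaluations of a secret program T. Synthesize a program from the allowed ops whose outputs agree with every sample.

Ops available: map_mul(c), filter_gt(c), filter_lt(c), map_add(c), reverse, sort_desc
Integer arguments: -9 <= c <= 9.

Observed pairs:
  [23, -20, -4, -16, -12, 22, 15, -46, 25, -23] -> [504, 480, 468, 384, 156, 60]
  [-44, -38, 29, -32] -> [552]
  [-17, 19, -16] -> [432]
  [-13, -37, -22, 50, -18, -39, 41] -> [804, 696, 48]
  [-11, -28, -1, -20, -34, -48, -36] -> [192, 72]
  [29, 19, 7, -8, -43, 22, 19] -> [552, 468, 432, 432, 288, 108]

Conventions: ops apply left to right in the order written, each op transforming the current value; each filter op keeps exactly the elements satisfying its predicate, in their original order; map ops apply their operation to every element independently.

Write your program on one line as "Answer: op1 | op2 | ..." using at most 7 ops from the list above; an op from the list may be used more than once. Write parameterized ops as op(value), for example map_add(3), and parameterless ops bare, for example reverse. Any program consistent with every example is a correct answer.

map_add(8) | sort_desc | map_add(9) | filter_gt(1) | map_mul(3) | map_mul(4)

Check, running the answer program on each example:
  [23, -20, -4, -16, -12, 22, 15, -46, 25, -23] -> [31, -12, 4, -8, -4, 30, 23, -38, 33, -15] -> [33, 31, 30, 23, 4, -4, -8, -12, -15, -38] -> [42, 40, 39, 32, 13, 5, 1, -3, -6, -29] -> [42, 40, 39, 32, 13, 5] -> [126, 120, 117, 96, 39, 15] -> [504, 480, 468, 384, 156, 60]
  [-44, -38, 29, -32] -> [-36, -30, 37, -24] -> [37, -24, -30, -36] -> [46, -15, -21, -27] -> [46] -> [138] -> [552]
  [-17, 19, -16] -> [-9, 27, -8] -> [27, -8, -9] -> [36, 1, 0] -> [36] -> [108] -> [432]
  [-13, -37, -22, 50, -18, -39, 41] -> [-5, -29, -14, 58, -10, -31, 49] -> [58, 49, -5, -10, -14, -29, -31] -> [67, 58, 4, -1, -5, -20, -22] -> [67, 58, 4] -> [201, 174, 12] -> [804, 696, 48]
  [-11, -28, -1, -20, -34, -48, -36] -> [-3, -20, 7, -12, -26, -40, -28] -> [7, -3, -12, -20, -26, -28, -40] -> [16, 6, -3, -11, -17, -19, -31] -> [16, 6] -> [48, 18] -> [192, 72]
  [29, 19, 7, -8, -43, 22, 19] -> [37, 27, 15, 0, -35, 30, 27] -> [37, 30, 27, 27, 15, 0, -35] -> [46, 39, 36, 36, 24, 9, -26] -> [46, 39, 36, 36, 24, 9] -> [138, 117, 108, 108, 72, 27] -> [552, 468, 432, 432, 288, 108]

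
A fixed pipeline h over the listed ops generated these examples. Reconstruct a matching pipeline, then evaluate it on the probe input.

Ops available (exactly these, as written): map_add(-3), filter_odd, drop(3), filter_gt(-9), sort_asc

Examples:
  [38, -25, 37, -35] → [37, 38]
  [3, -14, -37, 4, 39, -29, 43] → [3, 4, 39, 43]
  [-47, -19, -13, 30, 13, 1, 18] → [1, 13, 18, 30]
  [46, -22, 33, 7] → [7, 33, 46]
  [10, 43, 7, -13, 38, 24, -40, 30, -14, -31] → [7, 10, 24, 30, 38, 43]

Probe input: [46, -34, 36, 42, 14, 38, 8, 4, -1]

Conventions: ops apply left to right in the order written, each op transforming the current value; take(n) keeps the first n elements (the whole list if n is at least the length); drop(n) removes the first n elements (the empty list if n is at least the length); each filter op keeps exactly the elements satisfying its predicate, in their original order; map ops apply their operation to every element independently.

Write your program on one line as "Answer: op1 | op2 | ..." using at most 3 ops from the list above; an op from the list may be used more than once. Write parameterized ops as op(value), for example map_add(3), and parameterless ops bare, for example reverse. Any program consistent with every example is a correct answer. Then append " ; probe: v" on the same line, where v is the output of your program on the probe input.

filter_gt(-9) | sort_asc ; probe: [-1, 4, 8, 14, 36, 38, 42, 46]

Check, running the answer program on each example:
  [38, -25, 37, -35] -> [38, 37] -> [37, 38]
  [3, -14, -37, 4, 39, -29, 43] -> [3, 4, 39, 43] -> [3, 4, 39, 43]
  [-47, -19, -13, 30, 13, 1, 18] -> [30, 13, 1, 18] -> [1, 13, 18, 30]
  [46, -22, 33, 7] -> [46, 33, 7] -> [7, 33, 46]
  [10, 43, 7, -13, 38, 24, -40, 30, -14, -31] -> [10, 43, 7, 38, 24, 30] -> [7, 10, 24, 30, 38, 43]
  probe: [46, -34, 36, 42, 14, 38, 8, 4, -1] -> [46, 36, 42, 14, 38, 8, 4, -1] -> [-1, 4, 8, 14, 36, 38, 42, 46]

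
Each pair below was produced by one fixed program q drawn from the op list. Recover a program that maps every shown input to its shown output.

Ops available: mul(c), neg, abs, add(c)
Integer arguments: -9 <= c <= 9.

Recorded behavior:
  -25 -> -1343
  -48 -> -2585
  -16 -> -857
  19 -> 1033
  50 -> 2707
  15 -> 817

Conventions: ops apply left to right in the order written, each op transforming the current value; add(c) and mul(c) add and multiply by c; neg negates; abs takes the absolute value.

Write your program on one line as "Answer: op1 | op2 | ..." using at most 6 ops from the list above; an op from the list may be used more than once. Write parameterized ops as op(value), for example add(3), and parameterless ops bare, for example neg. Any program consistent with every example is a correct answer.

mul(6) | neg | mul(-9) | add(3) | add(4)

Check, running the answer program on each example:
  -25 -> -150 -> 150 -> -1350 -> -1347 -> -1343
  -48 -> -288 -> 288 -> -2592 -> -2589 -> -2585
  -16 -> -96 -> 96 -> -864 -> -861 -> -857
  19 -> 114 -> -114 -> 1026 -> 1029 -> 1033
  50 -> 300 -> -300 -> 2700 -> 2703 -> 2707
  15 -> 90 -> -90 -> 810 -> 813 -> 817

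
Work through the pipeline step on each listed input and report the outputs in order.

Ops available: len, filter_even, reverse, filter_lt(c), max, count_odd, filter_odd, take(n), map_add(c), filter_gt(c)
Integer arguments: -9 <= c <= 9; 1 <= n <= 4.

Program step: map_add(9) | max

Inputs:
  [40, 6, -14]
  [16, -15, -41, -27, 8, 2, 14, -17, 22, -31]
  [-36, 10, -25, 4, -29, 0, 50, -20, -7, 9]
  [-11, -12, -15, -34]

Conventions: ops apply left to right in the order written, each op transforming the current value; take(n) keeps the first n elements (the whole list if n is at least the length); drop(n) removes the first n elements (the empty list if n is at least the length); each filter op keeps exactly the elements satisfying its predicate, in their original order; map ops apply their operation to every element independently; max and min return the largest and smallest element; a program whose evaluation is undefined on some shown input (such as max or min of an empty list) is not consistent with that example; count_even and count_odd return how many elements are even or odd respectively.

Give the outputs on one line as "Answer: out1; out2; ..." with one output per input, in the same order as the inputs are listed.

Execution, op by op:
  [40, 6, -14] -> [49, 15, -5] -> 49
  [16, -15, -41, -27, 8, 2, 14, -17, 22, -31] -> [25, -6, -32, -18, 17, 11, 23, -8, 31, -22] -> 31
  [-36, 10, -25, 4, -29, 0, 50, -20, -7, 9] -> [-27, 19, -16, 13, -20, 9, 59, -11, 2, 18] -> 59
  [-11, -12, -15, -34] -> [-2, -3, -6, -25] -> -2

49; 31; 59; -2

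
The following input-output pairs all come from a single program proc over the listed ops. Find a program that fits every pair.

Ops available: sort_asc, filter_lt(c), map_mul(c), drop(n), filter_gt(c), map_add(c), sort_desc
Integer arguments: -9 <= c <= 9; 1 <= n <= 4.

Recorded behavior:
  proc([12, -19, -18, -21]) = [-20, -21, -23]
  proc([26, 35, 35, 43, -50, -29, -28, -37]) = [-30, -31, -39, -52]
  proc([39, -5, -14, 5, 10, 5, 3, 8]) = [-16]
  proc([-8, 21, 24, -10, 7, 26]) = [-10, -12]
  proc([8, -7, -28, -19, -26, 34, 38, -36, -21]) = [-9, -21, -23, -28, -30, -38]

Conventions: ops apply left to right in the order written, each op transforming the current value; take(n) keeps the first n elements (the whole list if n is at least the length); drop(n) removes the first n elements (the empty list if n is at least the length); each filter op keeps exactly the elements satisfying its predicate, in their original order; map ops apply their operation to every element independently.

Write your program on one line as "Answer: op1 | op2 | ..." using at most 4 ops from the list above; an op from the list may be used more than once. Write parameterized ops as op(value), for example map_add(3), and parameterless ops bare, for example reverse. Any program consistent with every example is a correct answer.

filter_lt(-6) | map_add(-4) | map_add(2) | sort_desc

Check, running the answer program on each example:
  [12, -19, -18, -21] -> [-19, -18, -21] -> [-23, -22, -25] -> [-21, -20, -23] -> [-20, -21, -23]
  [26, 35, 35, 43, -50, -29, -28, -37] -> [-50, -29, -28, -37] -> [-54, -33, -32, -41] -> [-52, -31, -30, -39] -> [-30, -31, -39, -52]
  [39, -5, -14, 5, 10, 5, 3, 8] -> [-14] -> [-18] -> [-16] -> [-16]
  [-8, 21, 24, -10, 7, 26] -> [-8, -10] -> [-12, -14] -> [-10, -12] -> [-10, -12]
  [8, -7, -28, -19, -26, 34, 38, -36, -21] -> [-7, -28, -19, -26, -36, -21] -> [-11, -32, -23, -30, -40, -25] -> [-9, -30, -21, -28, -38, -23] -> [-9, -21, -23, -28, -30, -38]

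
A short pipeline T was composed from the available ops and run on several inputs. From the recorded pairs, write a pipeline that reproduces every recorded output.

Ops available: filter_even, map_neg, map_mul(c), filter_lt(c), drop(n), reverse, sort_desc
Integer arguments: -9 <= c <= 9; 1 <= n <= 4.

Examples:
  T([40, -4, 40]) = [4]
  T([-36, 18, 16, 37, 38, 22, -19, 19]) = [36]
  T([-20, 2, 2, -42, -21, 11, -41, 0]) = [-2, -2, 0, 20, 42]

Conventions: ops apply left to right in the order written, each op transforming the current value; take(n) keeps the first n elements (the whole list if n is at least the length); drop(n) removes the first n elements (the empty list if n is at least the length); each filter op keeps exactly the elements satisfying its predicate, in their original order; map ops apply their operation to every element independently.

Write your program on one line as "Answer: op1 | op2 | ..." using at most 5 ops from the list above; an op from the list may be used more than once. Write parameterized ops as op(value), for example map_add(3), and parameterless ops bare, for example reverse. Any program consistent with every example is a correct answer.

filter_even | sort_desc | filter_lt(4) | map_neg

Check, running the answer program on each example:
  [40, -4, 40] -> [40, -4, 40] -> [40, 40, -4] -> [-4] -> [4]
  [-36, 18, 16, 37, 38, 22, -19, 19] -> [-36, 18, 16, 38, 22] -> [38, 22, 18, 16, -36] -> [-36] -> [36]
  [-20, 2, 2, -42, -21, 11, -41, 0] -> [-20, 2, 2, -42, 0] -> [2, 2, 0, -20, -42] -> [2, 2, 0, -20, -42] -> [-2, -2, 0, 20, 42]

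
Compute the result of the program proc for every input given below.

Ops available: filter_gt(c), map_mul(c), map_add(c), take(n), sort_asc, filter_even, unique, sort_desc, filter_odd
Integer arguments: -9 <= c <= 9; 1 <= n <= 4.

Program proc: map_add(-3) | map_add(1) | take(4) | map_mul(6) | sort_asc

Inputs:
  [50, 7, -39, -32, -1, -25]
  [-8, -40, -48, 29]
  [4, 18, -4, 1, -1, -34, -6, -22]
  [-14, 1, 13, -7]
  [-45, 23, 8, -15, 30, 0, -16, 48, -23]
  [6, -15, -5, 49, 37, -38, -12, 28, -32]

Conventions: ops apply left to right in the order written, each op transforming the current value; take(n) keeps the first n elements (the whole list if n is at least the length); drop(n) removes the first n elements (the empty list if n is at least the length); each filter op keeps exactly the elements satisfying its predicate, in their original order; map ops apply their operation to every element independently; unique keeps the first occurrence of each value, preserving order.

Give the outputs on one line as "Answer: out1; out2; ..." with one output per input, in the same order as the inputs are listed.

Execution, op by op:
  [50, 7, -39, -32, -1, -25] -> [47, 4, -42, -35, -4, -28] -> [48, 5, -41, -34, -3, -27] -> [48, 5, -41, -34] -> [288, 30, -246, -204] -> [-246, -204, 30, 288]
  [-8, -40, -48, 29] -> [-11, -43, -51, 26] -> [-10, -42, -50, 27] -> [-10, -42, -50, 27] -> [-60, -252, -300, 162] -> [-300, -252, -60, 162]
  [4, 18, -4, 1, -1, -34, -6, -22] -> [1, 15, -7, -2, -4, -37, -9, -25] -> [2, 16, -6, -1, -3, -36, -8, -24] -> [2, 16, -6, -1] -> [12, 96, -36, -6] -> [-36, -6, 12, 96]
  [-14, 1, 13, -7] -> [-17, -2, 10, -10] -> [-16, -1, 11, -9] -> [-16, -1, 11, -9] -> [-96, -6, 66, -54] -> [-96, -54, -6, 66]
  [-45, 23, 8, -15, 30, 0, -16, 48, -23] -> [-48, 20, 5, -18, 27, -3, -19, 45, -26] -> [-47, 21, 6, -17, 28, -2, -18, 46, -25] -> [-47, 21, 6, -17] -> [-282, 126, 36, -102] -> [-282, -102, 36, 126]
  [6, -15, -5, 49, 37, -38, -12, 28, -32] -> [3, -18, -8, 46, 34, -41, -15, 25, -35] -> [4, -17, -7, 47, 35, -40, -14, 26, -34] -> [4, -17, -7, 47] -> [24, -102, -42, 282] -> [-102, -42, 24, 282]

[-246, -204, 30, 288]; [-300, -252, -60, 162]; [-36, -6, 12, 96]; [-96, -54, -6, 66]; [-282, -102, 36, 126]; [-102, -42, 24, 282]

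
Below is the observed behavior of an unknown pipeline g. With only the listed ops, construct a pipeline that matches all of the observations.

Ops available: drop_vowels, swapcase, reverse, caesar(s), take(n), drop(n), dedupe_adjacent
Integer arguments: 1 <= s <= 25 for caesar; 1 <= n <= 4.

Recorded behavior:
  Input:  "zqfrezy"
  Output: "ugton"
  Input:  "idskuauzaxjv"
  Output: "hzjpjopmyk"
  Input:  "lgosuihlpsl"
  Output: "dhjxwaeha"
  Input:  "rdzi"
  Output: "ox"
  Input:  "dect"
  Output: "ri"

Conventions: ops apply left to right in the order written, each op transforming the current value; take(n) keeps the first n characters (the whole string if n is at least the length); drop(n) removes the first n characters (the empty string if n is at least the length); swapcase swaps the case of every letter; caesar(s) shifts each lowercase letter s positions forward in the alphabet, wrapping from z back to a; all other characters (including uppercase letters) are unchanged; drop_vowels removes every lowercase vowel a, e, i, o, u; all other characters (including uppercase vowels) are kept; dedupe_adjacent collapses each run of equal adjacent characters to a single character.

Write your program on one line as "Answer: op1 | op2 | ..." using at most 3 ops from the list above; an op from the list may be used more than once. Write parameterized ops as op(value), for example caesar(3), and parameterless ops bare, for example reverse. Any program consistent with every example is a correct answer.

caesar(15) | drop(2)

Check, running the answer program on each example:
  "zqfrezy" -> "ofugton" -> "ugton"
  "idskuauzaxjv" -> "xshzjpjopmyk" -> "hzjpjopmyk"
  "lgosuihlpsl" -> "avdhjxwaeha" -> "dhjxwaeha"
  "rdzi" -> "gsox" -> "ox"
  "dect" -> "stri" -> "ri"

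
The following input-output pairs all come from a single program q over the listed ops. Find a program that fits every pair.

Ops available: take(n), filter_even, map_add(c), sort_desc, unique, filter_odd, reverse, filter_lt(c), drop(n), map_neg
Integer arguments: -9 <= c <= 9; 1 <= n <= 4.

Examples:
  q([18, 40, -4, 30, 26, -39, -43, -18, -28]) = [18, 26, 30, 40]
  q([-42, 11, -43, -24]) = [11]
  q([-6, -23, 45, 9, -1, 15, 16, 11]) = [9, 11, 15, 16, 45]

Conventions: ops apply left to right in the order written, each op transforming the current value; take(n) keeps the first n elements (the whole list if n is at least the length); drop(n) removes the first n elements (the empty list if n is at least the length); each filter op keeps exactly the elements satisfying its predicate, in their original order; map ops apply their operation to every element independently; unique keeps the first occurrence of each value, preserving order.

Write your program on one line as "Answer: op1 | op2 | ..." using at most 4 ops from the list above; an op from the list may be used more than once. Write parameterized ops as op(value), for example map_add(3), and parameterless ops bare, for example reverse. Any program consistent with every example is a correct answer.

map_neg | filter_lt(-5) | sort_desc | map_neg

Check, running the answer program on each example:
  [18, 40, -4, 30, 26, -39, -43, -18, -28] -> [-18, -40, 4, -30, -26, 39, 43, 18, 28] -> [-18, -40, -30, -26] -> [-18, -26, -30, -40] -> [18, 26, 30, 40]
  [-42, 11, -43, -24] -> [42, -11, 43, 24] -> [-11] -> [-11] -> [11]
  [-6, -23, 45, 9, -1, 15, 16, 11] -> [6, 23, -45, -9, 1, -15, -16, -11] -> [-45, -9, -15, -16, -11] -> [-9, -11, -15, -16, -45] -> [9, 11, 15, 16, 45]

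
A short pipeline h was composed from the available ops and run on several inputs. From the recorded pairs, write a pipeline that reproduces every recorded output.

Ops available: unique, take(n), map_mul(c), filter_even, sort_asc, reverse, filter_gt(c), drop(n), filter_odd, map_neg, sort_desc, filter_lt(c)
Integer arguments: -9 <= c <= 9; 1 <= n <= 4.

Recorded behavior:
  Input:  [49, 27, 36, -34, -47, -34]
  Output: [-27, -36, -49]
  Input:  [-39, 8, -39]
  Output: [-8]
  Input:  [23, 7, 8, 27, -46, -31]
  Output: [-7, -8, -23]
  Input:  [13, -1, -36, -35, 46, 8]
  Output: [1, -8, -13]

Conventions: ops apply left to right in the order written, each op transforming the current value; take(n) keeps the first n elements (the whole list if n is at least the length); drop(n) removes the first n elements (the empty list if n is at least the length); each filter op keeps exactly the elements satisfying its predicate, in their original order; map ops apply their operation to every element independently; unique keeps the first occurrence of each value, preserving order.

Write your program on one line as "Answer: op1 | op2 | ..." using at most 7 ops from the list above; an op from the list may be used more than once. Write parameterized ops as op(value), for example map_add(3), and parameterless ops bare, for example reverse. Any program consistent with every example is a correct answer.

map_neg | sort_asc | unique | sort_desc | filter_lt(4) | take(3)

Check, running the answer program on each example:
  [49, 27, 36, -34, -47, -34] -> [-49, -27, -36, 34, 47, 34] -> [-49, -36, -27, 34, 34, 47] -> [-49, -36, -27, 34, 47] -> [47, 34, -27, -36, -49] -> [-27, -36, -49] -> [-27, -36, -49]
  [-39, 8, -39] -> [39, -8, 39] -> [-8, 39, 39] -> [-8, 39] -> [39, -8] -> [-8] -> [-8]
  [23, 7, 8, 27, -46, -31] -> [-23, -7, -8, -27, 46, 31] -> [-27, -23, -8, -7, 31, 46] -> [-27, -23, -8, -7, 31, 46] -> [46, 31, -7, -8, -23, -27] -> [-7, -8, -23, -27] -> [-7, -8, -23]
  [13, -1, -36, -35, 46, 8] -> [-13, 1, 36, 35, -46, -8] -> [-46, -13, -8, 1, 35, 36] -> [-46, -13, -8, 1, 35, 36] -> [36, 35, 1, -8, -13, -46] -> [1, -8, -13, -46] -> [1, -8, -13]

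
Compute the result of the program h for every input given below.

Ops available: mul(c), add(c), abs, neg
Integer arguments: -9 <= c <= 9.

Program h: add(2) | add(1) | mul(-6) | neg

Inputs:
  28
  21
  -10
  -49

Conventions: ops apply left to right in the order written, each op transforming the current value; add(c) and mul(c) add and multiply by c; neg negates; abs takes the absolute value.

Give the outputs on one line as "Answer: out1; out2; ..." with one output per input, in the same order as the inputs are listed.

Execution, op by op:
  28 -> 30 -> 31 -> -186 -> 186
  21 -> 23 -> 24 -> -144 -> 144
  -10 -> -8 -> -7 -> 42 -> -42
  -49 -> -47 -> -46 -> 276 -> -276

186; 144; -42; -276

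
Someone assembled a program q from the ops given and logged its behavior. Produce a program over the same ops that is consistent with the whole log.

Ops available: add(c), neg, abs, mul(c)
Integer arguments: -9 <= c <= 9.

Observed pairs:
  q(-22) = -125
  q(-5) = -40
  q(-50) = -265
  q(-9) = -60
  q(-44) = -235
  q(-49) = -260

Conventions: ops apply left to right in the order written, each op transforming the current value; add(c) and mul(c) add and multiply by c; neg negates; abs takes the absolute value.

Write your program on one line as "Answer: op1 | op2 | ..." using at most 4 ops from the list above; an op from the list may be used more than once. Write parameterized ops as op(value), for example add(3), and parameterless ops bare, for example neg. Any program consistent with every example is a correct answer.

add(6) | add(-9) | abs | mul(-5)

Check, running the answer program on each example:
  -22 -> -16 -> -25 -> 25 -> -125
  -5 -> 1 -> -8 -> 8 -> -40
  -50 -> -44 -> -53 -> 53 -> -265
  -9 -> -3 -> -12 -> 12 -> -60
  -44 -> -38 -> -47 -> 47 -> -235
  -49 -> -43 -> -52 -> 52 -> -260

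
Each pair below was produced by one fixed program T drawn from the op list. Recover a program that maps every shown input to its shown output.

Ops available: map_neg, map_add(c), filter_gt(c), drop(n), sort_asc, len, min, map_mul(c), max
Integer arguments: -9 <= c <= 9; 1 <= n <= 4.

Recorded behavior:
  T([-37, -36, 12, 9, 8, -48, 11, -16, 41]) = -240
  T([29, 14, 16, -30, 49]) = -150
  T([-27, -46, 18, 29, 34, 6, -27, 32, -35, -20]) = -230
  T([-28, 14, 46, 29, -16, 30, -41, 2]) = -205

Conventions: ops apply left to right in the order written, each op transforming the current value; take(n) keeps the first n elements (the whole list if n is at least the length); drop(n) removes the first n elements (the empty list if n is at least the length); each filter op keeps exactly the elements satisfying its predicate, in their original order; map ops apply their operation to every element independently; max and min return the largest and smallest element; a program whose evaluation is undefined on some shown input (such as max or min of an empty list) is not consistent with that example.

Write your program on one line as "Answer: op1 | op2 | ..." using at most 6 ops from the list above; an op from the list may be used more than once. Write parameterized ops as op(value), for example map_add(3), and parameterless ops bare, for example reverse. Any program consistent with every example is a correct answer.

map_neg | map_mul(5) | map_mul(-1) | sort_asc | min

Check, running the answer program on each example:
  [-37, -36, 12, 9, 8, -48, 11, -16, 41] -> [37, 36, -12, -9, -8, 48, -11, 16, -41] -> [185, 180, -60, -45, -40, 240, -55, 80, -205] -> [-185, -180, 60, 45, 40, -240, 55, -80, 205] -> [-240, -185, -180, -80, 40, 45, 55, 60, 205] -> -240
  [29, 14, 16, -30, 49] -> [-29, -14, -16, 30, -49] -> [-145, -70, -80, 150, -245] -> [145, 70, 80, -150, 245] -> [-150, 70, 80, 145, 245] -> -150
  [-27, -46, 18, 29, 34, 6, -27, 32, -35, -20] -> [27, 46, -18, -29, -34, -6, 27, -32, 35, 20] -> [135, 230, -90, -145, -170, -30, 135, -160, 175, 100] -> [-135, -230, 90, 145, 170, 30, -135, 160, -175, -100] -> [-230, -175, -135, -135, -100, 30, 90, 145, 160, 170] -> -230
  [-28, 14, 46, 29, -16, 30, -41, 2] -> [28, -14, -46, -29, 16, -30, 41, -2] -> [140, -70, -230, -145, 80, -150, 205, -10] -> [-140, 70, 230, 145, -80, 150, -205, 10] -> [-205, -140, -80, 10, 70, 145, 150, 230] -> -205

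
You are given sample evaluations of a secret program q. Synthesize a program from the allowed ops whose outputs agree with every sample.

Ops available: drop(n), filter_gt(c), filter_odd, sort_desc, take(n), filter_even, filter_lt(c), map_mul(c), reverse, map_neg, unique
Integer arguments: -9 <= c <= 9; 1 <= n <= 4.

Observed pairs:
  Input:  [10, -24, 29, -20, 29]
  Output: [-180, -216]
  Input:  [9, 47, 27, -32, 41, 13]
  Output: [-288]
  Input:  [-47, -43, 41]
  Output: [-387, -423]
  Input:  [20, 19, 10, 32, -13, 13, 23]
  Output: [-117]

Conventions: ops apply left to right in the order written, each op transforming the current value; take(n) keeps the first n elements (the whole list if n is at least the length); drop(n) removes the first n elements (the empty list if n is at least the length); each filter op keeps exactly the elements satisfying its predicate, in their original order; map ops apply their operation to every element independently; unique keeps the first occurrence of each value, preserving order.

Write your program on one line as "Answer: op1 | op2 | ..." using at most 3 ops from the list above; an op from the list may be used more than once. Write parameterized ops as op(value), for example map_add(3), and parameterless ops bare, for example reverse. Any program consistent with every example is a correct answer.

sort_desc | map_mul(9) | filter_lt(-2)

Check, running the answer program on each example:
  [10, -24, 29, -20, 29] -> [29, 29, 10, -20, -24] -> [261, 261, 90, -180, -216] -> [-180, -216]
  [9, 47, 27, -32, 41, 13] -> [47, 41, 27, 13, 9, -32] -> [423, 369, 243, 117, 81, -288] -> [-288]
  [-47, -43, 41] -> [41, -43, -47] -> [369, -387, -423] -> [-387, -423]
  [20, 19, 10, 32, -13, 13, 23] -> [32, 23, 20, 19, 13, 10, -13] -> [288, 207, 180, 171, 117, 90, -117] -> [-117]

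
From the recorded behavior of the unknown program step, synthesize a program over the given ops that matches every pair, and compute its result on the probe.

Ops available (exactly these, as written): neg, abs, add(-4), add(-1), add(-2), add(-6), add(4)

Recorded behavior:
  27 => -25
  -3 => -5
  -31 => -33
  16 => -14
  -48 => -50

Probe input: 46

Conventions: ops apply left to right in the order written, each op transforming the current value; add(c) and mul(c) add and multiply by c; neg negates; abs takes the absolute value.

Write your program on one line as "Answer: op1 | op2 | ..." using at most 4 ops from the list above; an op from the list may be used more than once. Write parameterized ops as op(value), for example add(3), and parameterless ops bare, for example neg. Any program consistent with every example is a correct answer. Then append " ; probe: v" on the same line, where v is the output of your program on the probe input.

add(-2) | abs | neg ; probe: -44

Check, running the answer program on each example:
  27 -> 25 -> 25 -> -25
  -3 -> -5 -> 5 -> -5
  -31 -> -33 -> 33 -> -33
  16 -> 14 -> 14 -> -14
  -48 -> -50 -> 50 -> -50
  probe: 46 -> 44 -> 44 -> -44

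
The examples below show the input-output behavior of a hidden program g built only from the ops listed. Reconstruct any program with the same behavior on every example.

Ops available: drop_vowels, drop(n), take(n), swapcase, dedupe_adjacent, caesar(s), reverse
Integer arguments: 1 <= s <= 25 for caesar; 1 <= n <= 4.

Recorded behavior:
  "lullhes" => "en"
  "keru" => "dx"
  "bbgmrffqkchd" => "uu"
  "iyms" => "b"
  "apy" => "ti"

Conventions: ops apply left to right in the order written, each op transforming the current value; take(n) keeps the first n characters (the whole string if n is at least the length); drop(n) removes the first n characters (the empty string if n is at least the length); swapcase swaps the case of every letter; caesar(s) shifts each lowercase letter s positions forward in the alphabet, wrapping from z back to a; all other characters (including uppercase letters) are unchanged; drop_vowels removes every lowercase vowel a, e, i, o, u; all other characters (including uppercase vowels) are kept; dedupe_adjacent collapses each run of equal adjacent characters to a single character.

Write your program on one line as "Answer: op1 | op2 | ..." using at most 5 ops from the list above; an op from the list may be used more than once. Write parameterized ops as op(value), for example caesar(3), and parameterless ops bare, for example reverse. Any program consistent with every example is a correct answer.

take(4) | caesar(2) | drop_vowels | take(2) | caesar(17)

Check, running the answer program on each example:
  "lullhes" -> "lull" -> "nwnn" -> "nwnn" -> "nw" -> "en"
  "keru" -> "keru" -> "mgtw" -> "mgtw" -> "mg" -> "dx"
  "bbgmrffqkchd" -> "bbgm" -> "ddio" -> "dd" -> "dd" -> "uu"
  "iyms" -> "iyms" -> "kaou" -> "k" -> "k" -> "b"
  "apy" -> "apy" -> "cra" -> "cr" -> "cr" -> "ti"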